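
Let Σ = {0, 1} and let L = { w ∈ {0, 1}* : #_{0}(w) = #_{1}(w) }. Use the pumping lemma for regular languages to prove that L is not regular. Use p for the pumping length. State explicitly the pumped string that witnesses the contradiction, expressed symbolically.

Assume L is regular. Let p be the pumping length given by the pumping lemma.
Choose w = 0^p 1^p ∈ L with |w| = 2p ≥ p.
Write w = xyz as guaranteed by the lemma, with |xy| ≤ p and |y| > 0.
Because |xy| ≤ p and w begins with p copies of 0, we have y = 0^k with 1 ≤ k ≤ p.
Pump with i = 2: xy^2z = 0^{p+k} 1^p has p+k occurrences of 0 but only p of 1. Since k ≥ 1 the counts differ, so xy^2z ∉ L.
This contradicts the pumping lemma, so L is not regular.

0^{p+k} 1^p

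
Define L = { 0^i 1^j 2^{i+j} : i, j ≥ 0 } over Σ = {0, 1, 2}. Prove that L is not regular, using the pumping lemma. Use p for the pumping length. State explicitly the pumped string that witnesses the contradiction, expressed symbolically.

0^{p+k} 1^p 2^{2p}

Suppose for contradiction that L is regular, and let p be the pumping length.
Take w = 0^p 1^p 2^{2p} ∈ L (with i=j=p, i+j=2p), |w| = 4p ≥ p.
Write w = xyz as guaranteed by the lemma, with |xy| ≤ p and |y| ≥ 1.
Since the first p symbols of w are all 0's and |xy| ≤ p, y lies entirely in the leading 0-block: y = 0^k for some k with 1 ≤ k ≤ p.
Consider xy^2z = 0^{p+k} 1^p 2^{2p}. Now the 0- and 1-counts sum to 2p+k, but the 2-count is 2p ≠ 2p+k. So xy^2z ∉ L.
This is a contradiction; hence L is not regular.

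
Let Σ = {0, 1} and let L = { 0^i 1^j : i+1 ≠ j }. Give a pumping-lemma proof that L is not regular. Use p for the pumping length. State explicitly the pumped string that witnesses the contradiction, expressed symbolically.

Assume L is regular; let p be its pumping constant.
Choose w = 0^p 1^{p+p!+1}. Since p ≠ (p+p!+1)-1 = p+p!, w ∈ L; and |w| ≥ p.
By the pumping lemma, w = xyz with |xy| ≤ p and |y| > 0.
Since the first p symbols of w are all 0's and |xy| ≤ p, y lies entirely in the leading 0-block: y = 0^k for some k with 1 ≤ k ≤ p.
Since 1 ≤ k ≤ p, k divides p!; set t = 1 + p!/k. Then xy^t z has p + (p!/k)·k = p + p! copies of 0. Now the 0-count is p+p! and (1-count)-1 = (p+p!+1)-1 = p+p!, so i+1 ≠ j fails. So xy^t z = 0^{p+p!} 1^{p+p!+1} ∉ L.
This contradicts the pumping lemma, so L is not regular.

0^{p+p!} 1^{p+p!+1}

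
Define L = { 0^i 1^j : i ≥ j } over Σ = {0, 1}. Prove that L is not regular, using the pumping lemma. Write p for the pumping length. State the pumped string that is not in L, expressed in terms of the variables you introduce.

Assume L is regular; let p be its pumping constant.
Choose w = 0^p 1^p ∈ L, with |w| = 2p ≥ p.
By the pumping lemma, w = xyz with |xy| ≤ p and |y| ≥ 1.
The first p characters of w are 0's, so xy (and hence y) consists only of 0's. Write y = 0^k, 1 ≤ k ≤ p.
Consider xy^0z = xz = 0^{p-k} 1^p. Since k ≥ 1, the 0-count p-k is less than p, so i ≥ j fails; thus xz ∉ L.
Contradiction. Therefore L is not regular.

0^{p-k} 1^p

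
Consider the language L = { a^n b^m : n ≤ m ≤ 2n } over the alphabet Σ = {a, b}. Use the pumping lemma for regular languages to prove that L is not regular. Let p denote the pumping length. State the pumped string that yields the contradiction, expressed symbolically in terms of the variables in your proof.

Assume L is regular; let p be its pumping constant.
Take w = a^p b^p ∈ L (since p ≤ p ≤ 2p), with |w| = 2p ≥ p.
By the pumping lemma, w = xyz with |xy| ≤ p and |y| > 0.
Because |xy| ≤ p and w begins with p copies of a, we have y = a^k with 1 ≤ k ≤ p.
Pump with i = 2: xy^2z = a^{p+k} b^p. Now n = p+k > p = m, so the condition n ≤ m fails. Thus xy^2z ∉ L.
This is a contradiction; hence L is not regular.

a^{p+k} b^p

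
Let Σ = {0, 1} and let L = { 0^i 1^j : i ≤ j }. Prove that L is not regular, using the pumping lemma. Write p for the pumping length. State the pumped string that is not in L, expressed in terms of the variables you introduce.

Suppose for contradiction that L is regular, and let p be the pumping length.
Choose w = 0^p 1^p ∈ L, with |w| = 2p ≥ p.
The pumping lemma gives a decomposition w = xyz where |xy| ≤ p and |y| ≥ 1.
The first p characters of w are 0's, so xy (and hence y) consists only of 0's. Write y = 0^k, 1 ≤ k ≤ p.
Consider xy^2z = 0^{p+k} 1^p. Since k ≥ 1, the 0-count p+k exceeds the 1-count p, so i ≤ j fails; thus xy^2z ∉ L.
Contradiction. Therefore L is not regular.

0^{p+k} 1^p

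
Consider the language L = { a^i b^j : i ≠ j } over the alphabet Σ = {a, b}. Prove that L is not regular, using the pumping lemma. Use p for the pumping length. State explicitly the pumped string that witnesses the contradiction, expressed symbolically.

a^{p+p!} b^{p+p!}

Assume L is regular; let p be its pumping constant.
Choose w = a^p b^{p+p!}. Since p ≠ p+p!, w ∈ L; and |w| ≥ p.
The pumping lemma gives a decomposition w = xyz where |xy| ≤ p and y is nonempty.
The first p characters of w are a's, so xy (and hence y) consists only of a's. Write y = a^k, 1 ≤ k ≤ p.
Since 1 ≤ k ≤ p, k divides p!; set t = 1 + p!/k. Then xy^t z has p + (p!/k)·k = p + p! copies of a. Now the a-count equals the b-count, so i ≠ j fails. So xy^t z = a^{p+p!} b^{p+p!} ∉ L.
Contradiction. Therefore L is not regular.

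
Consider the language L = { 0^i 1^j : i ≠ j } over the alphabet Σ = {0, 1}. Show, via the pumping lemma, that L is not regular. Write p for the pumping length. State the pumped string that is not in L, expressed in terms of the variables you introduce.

Suppose for contradiction that L is regular, and let p be the pumping length.
Choose w = 0^p 1^{p+p!}. Since p ≠ p+p!, w ∈ L; and |w| ≥ p.
The pumping lemma gives a decomposition w = xyz where |xy| ≤ p and |y| > 0.
The first p characters of w are 0's, so xy (and hence y) consists only of 0's. Write y = 0^k, 1 ≤ k ≤ p.
Since 1 ≤ k ≤ p, k divides p!; set t = 1 + p!/k. Then xy^t z has p + (p!/k)·k = p + p! copies of 0. Now the 0-count equals the 1-count, so i ≠ j fails. So xy^t z = 0^{p+p!} 1^{p+p!} ∉ L.
This contradicts the pumping lemma, so L is not regular.

0^{p+p!} 1^{p+p!}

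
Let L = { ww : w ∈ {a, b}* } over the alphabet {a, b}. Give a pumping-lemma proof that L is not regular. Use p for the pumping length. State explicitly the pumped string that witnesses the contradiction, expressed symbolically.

a^{p+k} b^p a^p b^p

Suppose for contradiction that L is regular, and let p be the pumping length.
Take w = a^p b^p a^p b^p = uu where u = a^pb^p; then w ∈ L and |w| = 4p ≥ p.
The pumping lemma gives a decomposition w = xyz where |xy| ≤ p and y is nonempty.
Because |xy| ≤ p and w begins with p copies of a, we have y = a^k with 1 ≤ k ≤ p.
Pump with i = 2: xy^2z = a^{p+k} b^p a^p b^p, of length 4p+k. Suppose this equals vv. The string starts with a and ends with b, so v does too; thus the boundary between the two copies of v is a b→a transition. There is exactly one such transition, at position 2p+k, so |v| = 2p+k and |vv| = 4p+2k ≠ 4p+k since k ≥ 1. So xy^2z ∉ L.
This contradicts the pumping lemma, so L is not regular.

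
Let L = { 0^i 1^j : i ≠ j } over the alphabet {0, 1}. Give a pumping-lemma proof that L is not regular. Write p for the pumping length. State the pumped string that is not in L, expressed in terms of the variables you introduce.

0^{p+p!} 1^{p+p!}

Toward a contradiction, assume L is regular with pumping length p.
Choose w = 0^p 1^{p+p!}. Since p ≠ p+p!, w ∈ L; and |w| ≥ p.
Write w = xyz as guaranteed by the lemma, with |xy| ≤ p and |y| ≥ 1.
Since the first p symbols of w are all 0's and |xy| ≤ p, y lies entirely in the leading 0-block: y = 0^k for some k with 1 ≤ k ≤ p.
Since 1 ≤ k ≤ p, k divides p!; set t = 1 + p!/k. Then xy^t z has p + (p!/k)·k = p + p! copies of 0. Now the 0-count equals the 1-count, so i ≠ j fails. So xy^t z = 0^{p+p!} 1^{p+p!} ∉ L.
This is a contradiction; hence L is not regular.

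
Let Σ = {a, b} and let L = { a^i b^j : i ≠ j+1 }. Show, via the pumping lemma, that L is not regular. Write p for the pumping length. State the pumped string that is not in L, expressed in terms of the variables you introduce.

Suppose for contradiction that L is regular, and let p be the pumping length.
Choose w = a^p b^{p+p!-1}. Since p ≠ (p+p!-1)+1 = p+p!, w ∈ L; and |w| ≥ p.
By the pumping lemma, w = xyz with |xy| ≤ p and |y| > 0.
Because |xy| ≤ p and w begins with p copies of a, we have y = a^k with 1 ≤ k ≤ p.
Since 1 ≤ k ≤ p, k divides p!; set t = 1 + p!/k. Then xy^t z has p + (p!/k)·k = p + p! copies of a. Now the a-count is p+p! and (b-count)+1 = (p+p!-1)+1 = p+p!, so i ≠ j+1 fails. So xy^t z = a^{p+p!} b^{p+p!-1} ∉ L.
Contradiction. Therefore L is not regular.

a^{p+p!} b^{p+p!-1}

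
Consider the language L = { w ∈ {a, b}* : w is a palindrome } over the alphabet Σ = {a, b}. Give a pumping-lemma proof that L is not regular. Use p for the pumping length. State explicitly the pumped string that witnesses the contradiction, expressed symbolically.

a^{p+k} b a^p

Assume L is regular; let p be its pumping constant.
Take w = a^p b a^p, a palindrome of length 2p+1 ≥ p.
Write w = xyz as guaranteed by the lemma, with |xy| ≤ p and y is nonempty.
The first p characters of w are a's, so xy (and hence y) consists only of a's. Write y = a^k, 1 ≤ k ≤ p.
Pump with i = 2: xy^2z = a^{p+k} b a^p. Its reverse is a^p b a^{p+k}, which differs from xy^2z since k ≥ 1. So xy^2z is not a palindrome and xy^2z ∉ L.
This contradicts the pumping lemma, so L is not regular.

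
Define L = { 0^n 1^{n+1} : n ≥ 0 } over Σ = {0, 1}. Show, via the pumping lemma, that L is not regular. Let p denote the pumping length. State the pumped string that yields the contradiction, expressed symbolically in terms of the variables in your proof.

0^{p+k} 1^{p+1}

Suppose for contradiction that L is regular, and let p be the pumping length.
Choose w = 0^p 1^{p+1}, which is in L with |w| = 2p+1 ≥ p.
By the pumping lemma, w = xyz with |xy| ≤ p and |y| > 0.
Because |xy| ≤ p and w begins with p copies of 0, we have y = 0^k with 1 ≤ k ≤ p.
Pump with i = 2: xy^2z = 0^{p+k} 1^{p+1}. For this to lie in L we would need p+1 = (p+k)+1, which forces k = 0. But k ≥ 1, so xy^2z ∉ L.
This contradicts the pumping lemma, so L is not regular.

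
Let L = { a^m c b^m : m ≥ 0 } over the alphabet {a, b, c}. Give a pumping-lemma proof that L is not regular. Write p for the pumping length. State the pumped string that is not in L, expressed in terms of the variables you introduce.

Toward a contradiction, assume L is regular with pumping length p.
Take w = a^p c b^p ∈ L with |w| = 2p+1 ≥ p.
Write w = xyz as guaranteed by the lemma, with |xy| ≤ p and |y| > 0.
Because |xy| ≤ p and w begins with p copies of a, we have y = a^k with 1 ≤ k ≤ p.
Pump with i = 2: xy^2z = a^{p+k} c b^p, which would require p+k = p. But k ≥ 1, so xy^2z ∉ L.
Contradiction. Therefore L is not regular.

a^{p+k} c b^p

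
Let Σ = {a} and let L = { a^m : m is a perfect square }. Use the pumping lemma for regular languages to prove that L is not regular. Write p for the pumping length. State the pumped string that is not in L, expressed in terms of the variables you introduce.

a^{p²+k}

Assume L is regular. Let p be the pumping length given by the pumping lemma.
Take w = a^{p²} ∈ L with |w| = p² ≥ p.
The pumping lemma gives a decomposition w = xyz where |xy| ≤ p and |y| > 0.
Then y = a^k for some k with 1 ≤ k ≤ p.
Pump with i = 2: xy^2z = a^{p²+k}. Since 1 ≤ k ≤ p, p² < p²+k ≤ p²+p < (p+1)², so p²+k lies strictly between consecutive squares and is not a perfect square. So xy^2z ∉ L.
Contradiction. Therefore L is not regular.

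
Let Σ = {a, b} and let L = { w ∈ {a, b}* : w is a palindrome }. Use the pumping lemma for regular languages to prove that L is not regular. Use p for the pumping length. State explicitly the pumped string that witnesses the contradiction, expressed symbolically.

a^{p+k} b a^p

Suppose for contradiction that L is regular, and let p be the pumping length.
Take w = a^p b a^p, a palindrome of length 2p+1 ≥ p.
Write w = xyz as guaranteed by the lemma, with |xy| ≤ p and |y| ≥ 1.
The first p characters of w are a's, so xy (and hence y) consists only of a's. Write y = a^k, 1 ≤ k ≤ p.
Pump with i = 2: xy^2z = a^{p+k} b a^p. Its reverse is a^p b a^{p+k}, which differs from xy^2z since k ≥ 1. So xy^2z is not a palindrome and xy^2z ∉ L.
This contradicts the pumping lemma, so L is not regular.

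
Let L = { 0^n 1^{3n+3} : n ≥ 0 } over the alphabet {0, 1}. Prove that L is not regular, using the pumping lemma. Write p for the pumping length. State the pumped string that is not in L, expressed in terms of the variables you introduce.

Assume L is regular; let p be its pumping constant.
Take w = 0^p 1^{3p+3}. Then w ∈ L and |w| = 4p+3 ≥ p.
The pumping lemma gives a decomposition w = xyz where |xy| ≤ p and |y| > 0.
Because |xy| ≤ p and w begins with p copies of 0, we have y = 0^k with 1 ≤ k ≤ p.
Pump with i = 2: xy^2z = 0^{p+k} 1^{3p+3}. For this to lie in L we would need 3p+3 = 3(p+k)+3, which forces k = 0. But k ≥ 1, so xy^2z ∉ L.
Contradiction. Therefore L is not regular.

0^{p+k} 1^{3p+3}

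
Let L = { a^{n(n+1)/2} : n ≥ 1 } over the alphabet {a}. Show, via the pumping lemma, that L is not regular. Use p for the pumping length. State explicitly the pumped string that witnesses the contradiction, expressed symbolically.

a^{p(p+1)/2+k}

Toward a contradiction, assume L is regular with pumping length p.
Take w = a^{p(p+1)/2} ∈ L with |w| = p(p+1)/2 ≥ p.
Write w = xyz as guaranteed by the lemma, with |xy| ≤ p and |y| > 0.
Then y = a^k for some k with 1 ≤ k ≤ p.
Pump with i = 2: xy^2z = a^{p(p+1)/2+k}. Since 1 ≤ k ≤ p, p(p+1)/2 < p(p+1)/2+k ≤ p(p+1)/2+p < (p+1)(p+2)/2, so p(p+1)/2+k is strictly between consecutive triangular numbers. So xy^2z ∉ L.
This is a contradiction; hence L is not regular.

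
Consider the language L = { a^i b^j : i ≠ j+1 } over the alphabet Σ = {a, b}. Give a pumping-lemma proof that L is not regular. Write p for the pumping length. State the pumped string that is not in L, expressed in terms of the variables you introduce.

a^{p+p!} b^{p+p!-1}

Suppose for contradiction that L is regular, and let p be the pumping length.
Choose w = a^p b^{p+p!-1}. Since p ≠ (p+p!-1)+1 = p+p!, w ∈ L; and |w| ≥ p.
The pumping lemma gives a decomposition w = xyz where |xy| ≤ p and |y| > 0.
Since the first p symbols of w are all a's and |xy| ≤ p, y lies entirely in the leading a-block: y = a^k for some k with 1 ≤ k ≤ p.
Since 1 ≤ k ≤ p, k divides p!; set t = 1 + p!/k. Then xy^t z has p + (p!/k)·k = p + p! copies of a. Now the a-count is p+p! and (b-count)+1 = (p+p!-1)+1 = p+p!, so i ≠ j+1 fails. So xy^t z = a^{p+p!} b^{p+p!-1} ∉ L.
Contradiction. Therefore L is not regular.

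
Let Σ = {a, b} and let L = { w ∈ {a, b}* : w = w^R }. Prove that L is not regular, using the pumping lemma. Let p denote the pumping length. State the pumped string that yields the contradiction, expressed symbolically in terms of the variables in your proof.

a^{p+k} b a^p

Suppose for contradiction that L is regular, and let p be the pumping length.
Take w = a^p b a^p, a palindrome of length 2p+1 ≥ p.
Write w = xyz as guaranteed by the lemma, with |xy| ≤ p and |y| ≥ 1.
Because |xy| ≤ p and w begins with p copies of a, we have y = a^k with 1 ≤ k ≤ p.
Pump with i = 2: xy^2z = a^{p+k} b a^p. Its reverse is a^p b a^{p+k}, which differs from xy^2z since k ≥ 1. So xy^2z is not a palindrome and xy^2z ∉ L.
This contradicts the pumping lemma, so L is not regular.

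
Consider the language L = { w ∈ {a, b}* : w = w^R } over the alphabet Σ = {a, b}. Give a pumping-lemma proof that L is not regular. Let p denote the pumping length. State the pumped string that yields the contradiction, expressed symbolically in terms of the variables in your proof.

a^{p+k} b a^p

Toward a contradiction, assume L is regular with pumping length p.
Take w = a^p b a^p, a palindrome of length 2p+1 ≥ p.
The pumping lemma gives a decomposition w = xyz where |xy| ≤ p and |y| ≥ 1.
Because |xy| ≤ p and w begins with p copies of a, we have y = a^k with 1 ≤ k ≤ p.
Pump with i = 2: xy^2z = a^{p+k} b a^p. Its reverse is a^p b a^{p+k}, which differs from xy^2z since k ≥ 1. So xy^2z is not a palindrome and xy^2z ∉ L.
This contradicts the pumping lemma, so L is not regular.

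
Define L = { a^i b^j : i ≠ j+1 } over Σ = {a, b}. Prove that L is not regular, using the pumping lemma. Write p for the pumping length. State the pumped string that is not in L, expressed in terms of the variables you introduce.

Suppose for contradiction that L is regular, and let p be the pumping length.
Choose w = a^p b^{p+p!-1}. Since p ≠ (p+p!-1)+1 = p+p!, w ∈ L; and |w| ≥ p.
Write w = xyz as guaranteed by the lemma, with |xy| ≤ p and |y| > 0.
Since the first p symbols of w are all a's and |xy| ≤ p, y lies entirely in the leading a-block: y = a^k for some k with 1 ≤ k ≤ p.
Since 1 ≤ k ≤ p, k divides p!; set t = 1 + p!/k. Then xy^t z has p + (p!/k)·k = p + p! copies of a. Now the a-count is p+p! and (b-count)+1 = (p+p!-1)+1 = p+p!, so i ≠ j+1 fails. So xy^t z = a^{p+p!} b^{p+p!-1} ∉ L.
This contradicts the pumping lemma, so L is not regular.

a^{p+p!} b^{p+p!-1}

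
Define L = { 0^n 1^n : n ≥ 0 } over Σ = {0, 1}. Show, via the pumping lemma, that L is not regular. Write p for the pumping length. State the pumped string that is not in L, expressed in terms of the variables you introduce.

0^{p+k} 1^p

Suppose for contradiction that L is regular, and let p be the pumping length.
Take w = 0^p 1^p. Then w ∈ L and |w| = 2p ≥ p.
By the pumping lemma, w = xyz with |xy| ≤ p and |y| > 0.
The first p characters of w are 0's, so xy (and hence y) consists only of 0's. Write y = 0^k, 1 ≤ k ≤ p.
Pump with i = 2: xy^2z = 0^{p+k} 1^p. For this to lie in L we would need p = p+k, which forces k = 0. But k ≥ 1, so xy^2z ∉ L.
Contradiction. Therefore L is not regular.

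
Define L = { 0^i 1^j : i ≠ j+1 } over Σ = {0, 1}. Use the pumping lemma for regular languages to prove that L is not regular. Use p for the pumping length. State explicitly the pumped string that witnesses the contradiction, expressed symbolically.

0^{p+p!} 1^{p+p!-1}

Assume L is regular; let p be its pumping constant.
Choose w = 0^p 1^{p+p!-1}. Since p ≠ (p+p!-1)+1 = p+p!, w ∈ L; and |w| ≥ p.
By the pumping lemma, w = xyz with |xy| ≤ p and |y| > 0.
Because |xy| ≤ p and w begins with p copies of 0, we have y = 0^k with 1 ≤ k ≤ p.
Since 1 ≤ k ≤ p, k divides p!; set t = 1 + p!/k. Then xy^t z has p + (p!/k)·k = p + p! copies of 0. Now the 0-count is p+p! and (1-count)+1 = (p+p!-1)+1 = p+p!, so i ≠ j+1 fails. So xy^t z = 0^{p+p!} 1^{p+p!-1} ∉ L.
This is a contradiction; hence L is not regular.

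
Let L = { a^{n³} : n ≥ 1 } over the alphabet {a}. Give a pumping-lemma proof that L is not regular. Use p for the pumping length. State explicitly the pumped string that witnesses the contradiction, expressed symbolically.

Suppose for contradiction that L is regular, and let p be the pumping length.
Take w = a^{p³} ∈ L with |w| = p³ ≥ p.
The pumping lemma gives a decomposition w = xyz where |xy| ≤ p and |y| ≥ 1.
Then y = a^k for some k with 1 ≤ k ≤ p.
Pump with i = 2: xy^2z = a^{p³+k}. Since 1 ≤ k ≤ p, p³ < p³+k ≤ p³+p < p³+3p²+3p+1 = (p+1)³, so p³+k is not a perfect cube. So xy^2z ∉ L.
Contradiction. Therefore L is not regular.

a^{p³+k}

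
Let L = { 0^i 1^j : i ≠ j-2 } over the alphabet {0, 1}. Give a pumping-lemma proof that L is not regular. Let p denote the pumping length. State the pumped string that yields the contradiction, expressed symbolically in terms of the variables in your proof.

0^{p+p!} 1^{p+p!+2}

Toward a contradiction, assume L is regular with pumping length p.
Choose w = 0^p 1^{p+p!+2}. Since p ≠ (p+p!+2)-2 = p+p!, w ∈ L; and |w| ≥ p.
By the pumping lemma, w = xyz with |xy| ≤ p and |y| ≥ 1.
Since the first p symbols of w are all 0's and |xy| ≤ p, y lies entirely in the leading 0-block: y = 0^k for some k with 1 ≤ k ≤ p.
Since 1 ≤ k ≤ p, k divides p!; set t = 1 + p!/k. Then xy^t z has p + (p!/k)·k = p + p! copies of 0. Now the 0-count is p+p! and (1-count)-2 = (p+p!+2)-2 = p+p!, so i ≠ j-2 fails. So xy^t z = 0^{p+p!} 1^{p+p!+2} ∉ L.
Contradiction. Therefore L is not regular.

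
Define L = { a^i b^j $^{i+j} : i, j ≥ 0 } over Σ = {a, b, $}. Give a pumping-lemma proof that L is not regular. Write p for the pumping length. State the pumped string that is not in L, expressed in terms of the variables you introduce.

a^{p+k} b^p $^{2p}

Assume L is regular. Let p be the pumping length given by the pumping lemma.
Take w = a^p b^p $^{2p} ∈ L (with i=j=p, i+j=2p), |w| = 4p ≥ p.
The pumping lemma gives a decomposition w = xyz where |xy| ≤ p and |y| ≥ 1.
Since the first p symbols of w are all a's and |xy| ≤ p, y lies entirely in the leading a-block: y = a^k for some k with 1 ≤ k ≤ p.
Consider xy^2z = a^{p+k} b^p $^{2p}. Now the a- and b-counts sum to 2p+k, but the $-count is 2p ≠ 2p+k. So xy^2z ∉ L.
This is a contradiction; hence L is not regular.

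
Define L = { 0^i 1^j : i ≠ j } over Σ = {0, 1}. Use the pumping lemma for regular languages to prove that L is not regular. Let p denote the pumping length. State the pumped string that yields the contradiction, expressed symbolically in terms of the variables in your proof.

Suppose for contradiction that L is regular, and let p be the pumping length.
Choose w = 0^p 1^{p+p!}. Since p ≠ p+p!, w ∈ L; and |w| ≥ p.
The pumping lemma gives a decomposition w = xyz where |xy| ≤ p and |y| ≥ 1.
The first p characters of w are 0's, so xy (and hence y) consists only of 0's. Write y = 0^k, 1 ≤ k ≤ p.
Since 1 ≤ k ≤ p, k divides p!; set t = 1 + p!/k. Then xy^t z has p + (p!/k)·k = p + p! copies of 0. Now the 0-count equals the 1-count, so i ≠ j fails. So xy^t z = 0^{p+p!} 1^{p+p!} ∉ L.
This contradicts the pumping lemma, so L is not regular.

0^{p+p!} 1^{p+p!}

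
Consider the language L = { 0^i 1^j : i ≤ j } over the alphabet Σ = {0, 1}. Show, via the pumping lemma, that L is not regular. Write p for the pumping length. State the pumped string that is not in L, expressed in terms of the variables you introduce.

Suppose for contradiction that L is regular, and let p be the pumping length.
Choose w = 0^p 1^p ∈ L, with |w| = 2p ≥ p.
The pumping lemma gives a decomposition w = xyz where |xy| ≤ p and y is nonempty.
Since the first p symbols of w are all 0's and |xy| ≤ p, y lies entirely in the leading 0-block: y = 0^k for some k with 1 ≤ k ≤ p.
Consider xy^2z = 0^{p+k} 1^p. Since k ≥ 1, the 0-count p+k exceeds the 1-count p, so i ≤ j fails; thus xy^2z ∉ L.
Contradiction. Therefore L is not regular.

0^{p+k} 1^p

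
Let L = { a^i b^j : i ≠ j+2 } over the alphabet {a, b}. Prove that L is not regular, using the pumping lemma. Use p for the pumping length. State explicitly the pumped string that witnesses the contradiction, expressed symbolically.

a^{p+p!} b^{p+p!-2}

Assume L is regular. Let p be the pumping length given by the pumping lemma.
Choose w = a^p b^{p+p!-2}. Since p ≠ (p+p!-2)+2 = p+p!, w ∈ L; and |w| ≥ p.
The pumping lemma gives a decomposition w = xyz where |xy| ≤ p and |y| ≥ 1.
Since the first p symbols of w are all a's and |xy| ≤ p, y lies entirely in the leading a-block: y = a^k for some k with 1 ≤ k ≤ p.
Since 1 ≤ k ≤ p, k divides p!; set t = 1 + p!/k. Then xy^t z has p + (p!/k)·k = p + p! copies of a. Now the a-count is p+p! and (b-count)+2 = (p+p!-2)+2 = p+p!, so i ≠ j+2 fails. So xy^t z = a^{p+p!} b^{p+p!-2} ∉ L.
This contradicts the pumping lemma, so L is not regular.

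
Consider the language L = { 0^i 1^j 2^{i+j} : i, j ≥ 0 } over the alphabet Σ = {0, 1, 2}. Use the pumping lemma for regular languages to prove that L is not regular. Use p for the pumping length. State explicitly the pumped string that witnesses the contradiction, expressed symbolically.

0^{p+k} 1^p 2^{2p}

Suppose for contradiction that L is regular, and let p be the pumping length.
Take w = 0^p 1^p 2^{2p} ∈ L (with i=j=p, i+j=2p), |w| = 4p ≥ p.
The pumping lemma gives a decomposition w = xyz where |xy| ≤ p and y is nonempty.
The first p characters of w are 0's, so xy (and hence y) consists only of 0's. Write y = 0^k, 1 ≤ k ≤ p.
Consider xy^2z = 0^{p+k} 1^p 2^{2p}. Now the 0- and 1-counts sum to 2p+k, but the 2-count is 2p ≠ 2p+k. So xy^2z ∉ L.
This is a contradiction; hence L is not regular.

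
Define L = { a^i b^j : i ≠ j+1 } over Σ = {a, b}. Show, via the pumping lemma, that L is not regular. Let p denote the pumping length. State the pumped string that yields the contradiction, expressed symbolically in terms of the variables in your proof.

a^{p+p!} b^{p+p!-1}

Suppose for contradiction that L is regular, and let p be the pumping length.
Choose w = a^p b^{p+p!-1}. Since p ≠ (p+p!-1)+1 = p+p!, w ∈ L; and |w| ≥ p.
By the pumping lemma, w = xyz with |xy| ≤ p and y is nonempty.
The first p characters of w are a's, so xy (and hence y) consists only of a's. Write y = a^k, 1 ≤ k ≤ p.
Since 1 ≤ k ≤ p, k divides p!; set t = 1 + p!/k. Then xy^t z has p + (p!/k)·k = p + p! copies of a. Now the a-count is p+p! and (b-count)+1 = (p+p!-1)+1 = p+p!, so i ≠ j+1 fails. So xy^t z = a^{p+p!} b^{p+p!-1} ∉ L.
Contradiction. Therefore L is not regular.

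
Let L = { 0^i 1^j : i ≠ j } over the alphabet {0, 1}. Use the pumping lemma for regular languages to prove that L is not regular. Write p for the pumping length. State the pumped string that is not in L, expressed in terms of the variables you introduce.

0^{p+p!} 1^{p+p!}

Assume L is regular; let p be its pumping constant.
Choose w = 0^p 1^{p+p!}. Since p ≠ p+p!, w ∈ L; and |w| ≥ p.
By the pumping lemma, w = xyz with |xy| ≤ p and y is nonempty.
The first p characters of w are 0's, so xy (and hence y) consists only of 0's. Write y = 0^k, 1 ≤ k ≤ p.
Since 1 ≤ k ≤ p, k divides p!; set t = 1 + p!/k. Then xy^t z has p + (p!/k)·k = p + p! copies of 0. Now the 0-count equals the 1-count, so i ≠ j fails. So xy^t z = 0^{p+p!} 1^{p+p!} ∉ L.
Contradiction. Therefore L is not regular.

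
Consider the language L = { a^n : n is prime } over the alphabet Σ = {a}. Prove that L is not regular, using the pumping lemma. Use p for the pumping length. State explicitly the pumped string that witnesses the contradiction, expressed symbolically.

Suppose for contradiction that L is regular, and let p be the pumping length.
Let q be a prime with q ≥ p+2 (infinitely many primes exist), and take w = a^q ∈ L with |w| = q ≥ p.
Write w = xyz as guaranteed by the lemma, with |xy| ≤ p and y is nonempty.
Then y = a^k for some k with 1 ≤ k ≤ p.
Since 1 ≤ k ≤ p, |xz| = q-k. Pump with i = q+1: |xy^{q+1}z| = (q-k)+(q+1)k = q+qk = q(1+k), which is composite (both factors ≥ 2). So xy^{q+1}z = a^{q(1+k)} ∉ L.
This is a contradiction; hence L is not regular.

a^{q(1+k)}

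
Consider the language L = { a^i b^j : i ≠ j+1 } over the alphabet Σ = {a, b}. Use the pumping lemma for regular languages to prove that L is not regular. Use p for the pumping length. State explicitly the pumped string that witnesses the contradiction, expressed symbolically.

Toward a contradiction, assume L is regular with pumping length p.
Choose w = a^p b^{p+p!-1}. Since p ≠ (p+p!-1)+1 = p+p!, w ∈ L; and |w| ≥ p.
The pumping lemma gives a decomposition w = xyz where |xy| ≤ p and |y| ≥ 1.
Since the first p symbols of w are all a's and |xy| ≤ p, y lies entirely in the leading a-block: y = a^k for some k with 1 ≤ k ≤ p.
Since 1 ≤ k ≤ p, k divides p!; set t = 1 + p!/k. Then xy^t z has p + (p!/k)·k = p + p! copies of a. Now the a-count is p+p! and (b-count)+1 = (p+p!-1)+1 = p+p!, so i ≠ j+1 fails. So xy^t z = a^{p+p!} b^{p+p!-1} ∉ L.
This is a contradiction; hence L is not regular.

a^{p+p!} b^{p+p!-1}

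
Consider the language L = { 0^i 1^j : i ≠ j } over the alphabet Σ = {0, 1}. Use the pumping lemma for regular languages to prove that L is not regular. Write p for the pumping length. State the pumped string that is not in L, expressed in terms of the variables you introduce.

Assume L is regular; let p be its pumping constant.
Choose w = 0^p 1^{p+p!}. Since p ≠ p+p!, w ∈ L; and |w| ≥ p.
Write w = xyz as guaranteed by the lemma, with |xy| ≤ p and |y| ≥ 1.
The first p characters of w are 0's, so xy (and hence y) consists only of 0's. Write y = 0^k, 1 ≤ k ≤ p.
Since 1 ≤ k ≤ p, k divides p!; set t = 1 + p!/k. Then xy^t z has p + (p!/k)·k = p + p! copies of 0. Now the 0-count equals the 1-count, so i ≠ j fails. So xy^t z = 0^{p+p!} 1^{p+p!} ∉ L.
This is a contradiction; hence L is not regular.

0^{p+p!} 1^{p+p!}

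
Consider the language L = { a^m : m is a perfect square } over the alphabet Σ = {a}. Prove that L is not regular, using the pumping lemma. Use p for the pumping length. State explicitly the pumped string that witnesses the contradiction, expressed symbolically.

a^{p²+k}

Toward a contradiction, assume L is regular with pumping length p.
Take w = a^{p²} ∈ L with |w| = p² ≥ p.
Write w = xyz as guaranteed by the lemma, with |xy| ≤ p and |y| > 0.
Then y = a^k for some k with 1 ≤ k ≤ p.
Pump with i = 2: xy^2z = a^{p²+k}. Since 1 ≤ k ≤ p, p² < p²+k ≤ p²+p < (p+1)², so p²+k lies strictly between consecutive squares and is not a perfect square. So xy^2z ∉ L.
This contradicts the pumping lemma, so L is not regular.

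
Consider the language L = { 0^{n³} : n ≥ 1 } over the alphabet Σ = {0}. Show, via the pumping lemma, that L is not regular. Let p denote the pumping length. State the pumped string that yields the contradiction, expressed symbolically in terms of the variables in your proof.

Toward a contradiction, assume L is regular with pumping length p.
Take w = 0^{p³} ∈ L with |w| = p³ ≥ p.
The pumping lemma gives a decomposition w = xyz where |xy| ≤ p and y is nonempty.
Then y = 0^k for some k with 1 ≤ k ≤ p.
Pump with i = 2: xy^2z = 0^{p³+k}. Since 1 ≤ k ≤ p, p³ < p³+k ≤ p³+p < p³+3p²+3p+1 = (p+1)³, so p³+k is not a perfect cube. So xy^2z ∉ L.
This is a contradiction; hence L is not regular.

0^{p³+k}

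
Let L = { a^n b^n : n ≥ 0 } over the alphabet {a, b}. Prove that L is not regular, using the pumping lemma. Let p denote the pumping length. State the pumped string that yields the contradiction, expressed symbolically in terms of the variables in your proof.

Toward a contradiction, assume L is regular with pumping length p.
Take w = a^p b^p. Then w ∈ L and |w| = 2p ≥ p.
Write w = xyz as guaranteed by the lemma, with |xy| ≤ p and y is nonempty.
Because |xy| ≤ p and w begins with p copies of a, we have y = a^k with 1 ≤ k ≤ p.
Pump with i = 2: xy^2z = a^{p+k} b^p. For this to lie in L we would need p = p+k, which forces k = 0. But k ≥ 1, so xy^2z ∉ L.
Contradiction. Therefore L is not regular.

a^{p+k} b^p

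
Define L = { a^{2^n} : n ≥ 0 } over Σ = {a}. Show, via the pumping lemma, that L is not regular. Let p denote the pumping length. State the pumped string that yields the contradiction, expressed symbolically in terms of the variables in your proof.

Assume L is regular; let p be its pumping constant.
Take w = a^{2^p} ∈ L with |w| = 2^p ≥ p.
The pumping lemma gives a decomposition w = xyz where |xy| ≤ p and y is nonempty.
Then y = a^k for some k with 1 ≤ k ≤ p.
Pump with i = 2: xy^2z = a^{2^p+k}. Since 1 ≤ k ≤ p < 2^p, we have 2^p < 2^p+k < 2^{p+1}, so 2^p+k is not a power of 2. So xy^2z ∉ L.
Contradiction. Therefore L is not regular.

a^{2^p+k}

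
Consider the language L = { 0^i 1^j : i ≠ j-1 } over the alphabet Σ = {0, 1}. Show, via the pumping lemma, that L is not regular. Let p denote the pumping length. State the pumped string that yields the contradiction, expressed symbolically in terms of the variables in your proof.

Suppose for contradiction that L is regular, and let p be the pumping length.
Choose w = 0^p 1^{p+p!+1}. Since p ≠ (p+p!+1)-1 = p+p!, w ∈ L; and |w| ≥ p.
Write w = xyz as guaranteed by the lemma, with |xy| ≤ p and y is nonempty.
Since the first p symbols of w are all 0's and |xy| ≤ p, y lies entirely in the leading 0-block: y = 0^k for some k with 1 ≤ k ≤ p.
Since 1 ≤ k ≤ p, k divides p!; set t = 1 + p!/k. Then xy^t z has p + (p!/k)·k = p + p! copies of 0. Now the 0-count is p+p! and (1-count)-1 = (p+p!+1)-1 = p+p!, so i ≠ j-1 fails. So xy^t z = 0^{p+p!} 1^{p+p!+1} ∉ L.
This is a contradiction; hence L is not regular.

0^{p+p!} 1^{p+p!+1}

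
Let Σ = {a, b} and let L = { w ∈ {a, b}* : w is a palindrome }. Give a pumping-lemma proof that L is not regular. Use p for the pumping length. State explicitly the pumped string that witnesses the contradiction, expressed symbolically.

a^{p+k} b a^p

Suppose for contradiction that L is regular, and let p be the pumping length.
Take w = a^p b a^p, a palindrome of length 2p+1 ≥ p.
The pumping lemma gives a decomposition w = xyz where |xy| ≤ p and |y| ≥ 1.
Since the first p symbols of w are all a's and |xy| ≤ p, y lies entirely in the leading a-block: y = a^k for some k with 1 ≤ k ≤ p.
Pump with i = 2: xy^2z = a^{p+k} b a^p. Its reverse is a^p b a^{p+k}, which differs from xy^2z since k ≥ 1. So xy^2z is not a palindrome and xy^2z ∉ L.
This contradicts the pumping lemma, so L is not regular.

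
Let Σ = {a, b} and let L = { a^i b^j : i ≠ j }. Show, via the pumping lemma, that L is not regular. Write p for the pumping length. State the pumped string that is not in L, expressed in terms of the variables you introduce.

Suppose for contradiction that L is regular, and let p be the pumping length.
Choose w = a^p b^{p+p!}. Since p ≠ p+p!, w ∈ L; and |w| ≥ p.
The pumping lemma gives a decomposition w = xyz where |xy| ≤ p and y is nonempty.
Because |xy| ≤ p and w begins with p copies of a, we have y = a^k with 1 ≤ k ≤ p.
Since 1 ≤ k ≤ p, k divides p!; set t = 1 + p!/k. Then xy^t z has p + (p!/k)·k = p + p! copies of a. Now the a-count equals the b-count, so i ≠ j fails. So xy^t z = a^{p+p!} b^{p+p!} ∉ L.
This contradicts the pumping lemma, so L is not regular.

a^{p+p!} b^{p+p!}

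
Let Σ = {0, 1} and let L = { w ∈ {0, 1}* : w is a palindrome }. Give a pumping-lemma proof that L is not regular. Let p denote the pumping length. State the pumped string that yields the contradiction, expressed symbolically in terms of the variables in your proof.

Assume L is regular. Let p be the pumping length given by the pumping lemma.
Take w = 0^p 1 0^p, a palindrome of length 2p+1 ≥ p.
The pumping lemma gives a decomposition w = xyz where |xy| ≤ p and |y| > 0.
Since the first p symbols of w are all 0's and |xy| ≤ p, y lies entirely in the leading 0-block: y = 0^k for some k with 1 ≤ k ≤ p.
Pump with i = 2: xy^2z = 0^{p+k} 1 0^p. Its reverse is 0^p 1 0^{p+k}, which differs from xy^2z since k ≥ 1. So xy^2z is not a palindrome and xy^2z ∉ L.
Contradiction. Therefore L is not regular.

0^{p+k} 1 0^p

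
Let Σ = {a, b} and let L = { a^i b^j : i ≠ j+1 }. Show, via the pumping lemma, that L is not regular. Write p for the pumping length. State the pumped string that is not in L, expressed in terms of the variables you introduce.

a^{p+p!} b^{p+p!-1}

Assume L is regular. Let p be the pumping length given by the pumping lemma.
Choose w = a^p b^{p+p!-1}. Since p ≠ (p+p!-1)+1 = p+p!, w ∈ L; and |w| ≥ p.
Write w = xyz as guaranteed by the lemma, with |xy| ≤ p and |y| ≥ 1.
Because |xy| ≤ p and w begins with p copies of a, we have y = a^k with 1 ≤ k ≤ p.
Since 1 ≤ k ≤ p, k divides p!; set t = 1 + p!/k. Then xy^t z has p + (p!/k)·k = p + p! copies of a. Now the a-count is p+p! and (b-count)+1 = (p+p!-1)+1 = p+p!, so i ≠ j+1 fails. So xy^t z = a^{p+p!} b^{p+p!-1} ∉ L.
This is a contradiction; hence L is not regular.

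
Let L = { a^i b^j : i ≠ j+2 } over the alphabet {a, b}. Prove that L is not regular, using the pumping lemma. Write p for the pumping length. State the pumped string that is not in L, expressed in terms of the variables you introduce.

a^{p+p!} b^{p+p!-2}

Assume L is regular; let p be its pumping constant.
Choose w = a^p b^{p+p!-2}. Since p ≠ (p+p!-2)+2 = p+p!, w ∈ L; and |w| ≥ p.
By the pumping lemma, w = xyz with |xy| ≤ p and |y| ≥ 1.
Because |xy| ≤ p and w begins with p copies of a, we have y = a^k with 1 ≤ k ≤ p.
Since 1 ≤ k ≤ p, k divides p!; set t = 1 + p!/k. Then xy^t z has p + (p!/k)·k = p + p! copies of a. Now the a-count is p+p! and (b-count)+2 = (p+p!-2)+2 = p+p!, so i ≠ j+2 fails. So xy^t z = a^{p+p!} b^{p+p!-2} ∉ L.
Contradiction. Therefore L is not regular.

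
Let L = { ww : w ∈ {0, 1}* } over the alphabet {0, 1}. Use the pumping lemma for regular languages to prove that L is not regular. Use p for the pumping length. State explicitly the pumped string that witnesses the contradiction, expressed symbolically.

0^{p+k} 1^p 0^p 1^p

Suppose for contradiction that L is regular, and let p be the pumping length.
Take w = 0^p 1^p 0^p 1^p = uu where u = 0^p1^p; then w ∈ L and |w| = 4p ≥ p.
The pumping lemma gives a decomposition w = xyz where |xy| ≤ p and |y| > 0.
The first p characters of w are 0's, so xy (and hence y) consists only of 0's. Write y = 0^k, 1 ≤ k ≤ p.
Pump with i = 2: xy^2z = 0^{p+k} 1^p 0^p 1^p, of length 4p+k. Suppose this equals vv. The string starts with 0 and ends with 1, so v does too; thus the boundary between the two copies of v is a 1→0 transition. There is exactly one such transition, at position 2p+k, so |v| = 2p+k and |vv| = 4p+2k ≠ 4p+k since k ≥ 1. So xy^2z ∉ L.
This contradicts the pumping lemma, so L is not regular.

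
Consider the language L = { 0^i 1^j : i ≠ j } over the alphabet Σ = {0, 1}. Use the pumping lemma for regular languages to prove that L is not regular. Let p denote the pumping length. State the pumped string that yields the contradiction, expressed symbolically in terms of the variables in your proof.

0^{p+p!} 1^{p+p!}

Assume L is regular; let p be its pumping constant.
Choose w = 0^p 1^{p+p!}. Since p ≠ p+p!, w ∈ L; and |w| ≥ p.
By the pumping lemma, w = xyz with |xy| ≤ p and |y| > 0.
Since the first p symbols of w are all 0's and |xy| ≤ p, y lies entirely in the leading 0-block: y = 0^k for some k with 1 ≤ k ≤ p.
Since 1 ≤ k ≤ p, k divides p!; set t = 1 + p!/k. Then xy^t z has p + (p!/k)·k = p + p! copies of 0. Now the 0-count equals the 1-count, so i ≠ j fails. So xy^t z = 0^{p+p!} 1^{p+p!} ∉ L.
This contradicts the pumping lemma, so L is not regular.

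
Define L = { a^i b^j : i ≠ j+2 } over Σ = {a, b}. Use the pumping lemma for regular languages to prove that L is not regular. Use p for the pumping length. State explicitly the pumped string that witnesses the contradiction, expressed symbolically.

a^{p+p!} b^{p+p!-2}

Toward a contradiction, assume L is regular with pumping length p.
Choose w = a^p b^{p+p!-2}. Since p ≠ (p+p!-2)+2 = p+p!, w ∈ L; and |w| ≥ p.
The pumping lemma gives a decomposition w = xyz where |xy| ≤ p and y is nonempty.
Since the first p symbols of w are all a's and |xy| ≤ p, y lies entirely in the leading a-block: y = a^k for some k with 1 ≤ k ≤ p.
Since 1 ≤ k ≤ p, k divides p!; set t = 1 + p!/k. Then xy^t z has p + (p!/k)·k = p + p! copies of a. Now the a-count is p+p! and (b-count)+2 = (p+p!-2)+2 = p+p!, so i ≠ j+2 fails. So xy^t z = a^{p+p!} b^{p+p!-2} ∉ L.
This is a contradiction; hence L is not regular.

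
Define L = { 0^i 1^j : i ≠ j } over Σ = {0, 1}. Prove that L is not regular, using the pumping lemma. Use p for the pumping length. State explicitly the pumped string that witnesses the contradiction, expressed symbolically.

Toward a contradiction, assume L is regular with pumping length p.
Choose w = 0^p 1^{p+p!}. Since p ≠ p+p!, w ∈ L; and |w| ≥ p.
The pumping lemma gives a decomposition w = xyz where |xy| ≤ p and y is nonempty.
The first p characters of w are 0's, so xy (and hence y) consists only of 0's. Write y = 0^k, 1 ≤ k ≤ p.
Since 1 ≤ k ≤ p, k divides p!; set t = 1 + p!/k. Then xy^t z has p + (p!/k)·k = p + p! copies of 0. Now the 0-count equals the 1-count, so i ≠ j fails. So xy^t z = 0^{p+p!} 1^{p+p!} ∉ L.
Contradiction. Therefore L is not regular.

0^{p+p!} 1^{p+p!}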